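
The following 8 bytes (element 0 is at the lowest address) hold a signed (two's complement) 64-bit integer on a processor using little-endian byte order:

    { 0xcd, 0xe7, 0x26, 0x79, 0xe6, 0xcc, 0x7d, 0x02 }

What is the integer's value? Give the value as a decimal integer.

179524850411825101

Little-endian stores the least-significant byte at the lowest address.
Reassemble most-significant byte first: 02 7D CC E6 79 26 E7 CD → 0x027DCCE67926E7CD.
0x027DCCE67926E7CD = 179524850411825101.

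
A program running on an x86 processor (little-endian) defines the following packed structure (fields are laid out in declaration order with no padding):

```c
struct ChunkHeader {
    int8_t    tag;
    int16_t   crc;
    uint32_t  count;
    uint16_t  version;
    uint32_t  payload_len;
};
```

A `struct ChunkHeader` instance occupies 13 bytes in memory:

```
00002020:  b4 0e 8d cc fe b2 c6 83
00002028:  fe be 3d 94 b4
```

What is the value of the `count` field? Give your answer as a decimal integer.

3333619404

`count` follows `tag` (1 B), `crc` (2 B), so it starts at offset 1 + 2 = 3 and occupies 4 bytes.
Bytes at offsets 3..6: CC FE B2 C6.
Little-endian: lowest address holds the least-significant byte.
Reassemble most-significant byte first: C6 B2 FE CC → 0xC6B2FECC.
0xC6B2FECC = 3333619404.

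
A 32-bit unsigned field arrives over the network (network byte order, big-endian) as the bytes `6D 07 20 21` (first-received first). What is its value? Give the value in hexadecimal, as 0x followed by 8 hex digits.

In big-endian order the high byte comes first in memory.
The bytes are already most-significant first: 0x6D072021.

0x6D072021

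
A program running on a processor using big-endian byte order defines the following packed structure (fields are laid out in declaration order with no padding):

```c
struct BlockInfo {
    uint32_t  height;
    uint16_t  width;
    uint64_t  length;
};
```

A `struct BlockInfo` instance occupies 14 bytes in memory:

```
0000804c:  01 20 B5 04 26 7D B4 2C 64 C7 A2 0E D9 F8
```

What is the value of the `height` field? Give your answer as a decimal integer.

`height` is the first field, at byte offset 0, occupying 4 bytes.
Bytes at offsets 0..3: 01 20 B5 04.
In big-endian order the high byte comes first in memory.
The bytes are already most-significant first: 0x0120B504.
0x0120B504 = 18920708.

18920708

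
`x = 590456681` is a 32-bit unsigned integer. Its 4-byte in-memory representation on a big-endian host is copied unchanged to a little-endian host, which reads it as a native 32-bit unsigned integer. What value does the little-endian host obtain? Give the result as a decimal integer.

1772564771

590456681 in 32-bit hexadecimal is 0x2331A769.
Stored big-endian, the bytes at ascending addresses are 23 31 A7 69.
Read back as little-endian, the first byte is least significant, giving 0x69A73123.
0x69A73123 = 1772564771.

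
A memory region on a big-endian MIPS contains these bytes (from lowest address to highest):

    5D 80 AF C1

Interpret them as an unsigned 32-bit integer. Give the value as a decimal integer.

1568714689

In big-endian order the high byte comes first in memory.
The bytes are already most-significant first: 0x5D80AFC1.
0x5D80AFC1 = 1568714689.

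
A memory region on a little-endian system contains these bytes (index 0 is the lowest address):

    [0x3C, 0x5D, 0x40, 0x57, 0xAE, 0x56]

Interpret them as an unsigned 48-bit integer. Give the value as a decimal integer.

In little-endian order the low byte comes first in memory.
Reassemble most-significant byte first: 56 AE 57 40 5D 3C → 0x56AE57405D3C.
0x56AE57405D3C = 95306788134204.

95306788134204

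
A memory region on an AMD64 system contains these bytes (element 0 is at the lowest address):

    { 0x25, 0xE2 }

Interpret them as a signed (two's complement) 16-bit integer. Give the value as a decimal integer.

-7643

In little-endian order the low byte comes first in memory.
Reassemble most-significant byte first: E2 25 → 0xE225.
Top bit is set, so as a signed 16-bit value this is 0xE225 − 2^16 = -7643.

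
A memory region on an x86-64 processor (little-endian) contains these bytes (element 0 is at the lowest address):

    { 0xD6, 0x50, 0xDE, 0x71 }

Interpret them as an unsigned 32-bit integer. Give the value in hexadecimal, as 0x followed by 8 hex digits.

0x71DE50D6

In little-endian order the low byte comes first in memory.
Reassemble most-significant byte first: 71 DE 50 D6 → 0x71DE50D6.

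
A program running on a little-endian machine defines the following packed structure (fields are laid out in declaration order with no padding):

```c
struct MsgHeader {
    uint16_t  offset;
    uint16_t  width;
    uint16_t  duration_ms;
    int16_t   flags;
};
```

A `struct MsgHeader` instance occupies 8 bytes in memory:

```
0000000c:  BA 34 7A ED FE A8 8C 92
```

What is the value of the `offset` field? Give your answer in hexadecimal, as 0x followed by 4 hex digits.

`offset` is the first field, at byte offset 0, occupying 2 bytes.
Bytes at offsets 0..1: BA 34.
Little-endian stores the least-significant byte at the lowest address.
Reassemble most-significant byte first: 34 BA → 0x34BA.

0x34BA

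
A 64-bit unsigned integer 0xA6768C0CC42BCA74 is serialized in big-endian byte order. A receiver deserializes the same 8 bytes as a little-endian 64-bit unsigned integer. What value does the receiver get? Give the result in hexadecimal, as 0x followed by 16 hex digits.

0x74CA2BC40C8C76A6

Stored big-endian, the bytes at ascending addresses are A6 76 8C 0C C4 2B CA 74.
Read back as little-endian, the first byte is least significant, giving 0x74CA2BC40C8C76A6.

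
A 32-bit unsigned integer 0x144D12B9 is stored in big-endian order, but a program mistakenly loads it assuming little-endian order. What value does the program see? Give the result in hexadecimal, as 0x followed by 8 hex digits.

Stored big-endian, the bytes at ascending addresses are 14 4D 12 B9.
Read back as little-endian, the first byte is least significant, giving 0xB9124D14.

0xB9124D14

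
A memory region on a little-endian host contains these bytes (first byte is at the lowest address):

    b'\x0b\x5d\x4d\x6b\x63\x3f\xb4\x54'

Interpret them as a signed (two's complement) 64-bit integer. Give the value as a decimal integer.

In little-endian order the low byte comes first in memory.
Reassemble most-significant byte first: 54 B4 3F 63 6B 4D 5D 0B → 0x54B43F636B4D5D0B.
0x54B43F636B4D5D0B = 6103573091228409099.

6103573091228409099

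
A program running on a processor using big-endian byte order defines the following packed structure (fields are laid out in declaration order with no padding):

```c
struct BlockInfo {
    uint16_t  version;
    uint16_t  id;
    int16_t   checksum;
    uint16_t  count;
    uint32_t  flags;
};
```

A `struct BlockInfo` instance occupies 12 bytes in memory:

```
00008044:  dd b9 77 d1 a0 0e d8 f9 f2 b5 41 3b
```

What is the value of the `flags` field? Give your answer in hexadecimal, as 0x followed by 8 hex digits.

0xF2B5413B

`flags` follows `version` (2 B), `id` (2 B), `checksum` (2 B), `count` (2 B), so it starts at offset 2 + 2 + 2 + 2 = 8 and occupies 4 bytes.
Bytes at offsets 8..11: F2 B5 41 3B.
In big-endian order the high byte comes first in memory.
The bytes are already most-significant first: 0xF2B5413B.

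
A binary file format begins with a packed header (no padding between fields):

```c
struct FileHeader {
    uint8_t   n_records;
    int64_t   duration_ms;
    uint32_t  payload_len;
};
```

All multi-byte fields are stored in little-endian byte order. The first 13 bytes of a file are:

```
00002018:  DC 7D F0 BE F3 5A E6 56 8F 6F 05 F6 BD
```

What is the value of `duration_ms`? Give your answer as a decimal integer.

-8118047999977918339

`duration_ms` follows `n_records` (1 byte), so it starts at byte offset 1 and occupies 8 bytes.
Bytes at offsets 1..8: 7D F0 BE F3 5A E6 56 8F.
In little-endian order the low byte comes first in memory.
Reassemble most-significant byte first: 8F 56 E6 5A F3 BE F0 7D → 0x8F56E65AF3BEF07D.
Top bit is set, so as a signed 64-bit value this is 0x8F56E65AF3BEF07D − 2^64 = -8118047999977918339.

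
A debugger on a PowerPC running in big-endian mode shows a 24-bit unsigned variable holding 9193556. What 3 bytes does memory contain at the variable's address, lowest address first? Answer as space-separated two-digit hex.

9193556 in hexadecimal, padded to 24 bits, is 0x8C4854.
Split into bytes (most-significant first): 8C 48 54.
Big-endian stores the most-significant byte at the lowest address.
So the memory order matches the most-significant-first order: 8C 48 54.

8C 48 54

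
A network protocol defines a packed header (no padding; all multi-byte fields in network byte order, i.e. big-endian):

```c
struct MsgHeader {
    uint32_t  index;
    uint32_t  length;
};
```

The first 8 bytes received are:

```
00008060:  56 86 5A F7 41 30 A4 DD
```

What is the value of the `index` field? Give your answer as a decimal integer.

1451645687

`index` is the first field, at byte offset 0, occupying 4 bytes.
Bytes at offsets 0..3: 56 86 5A F7.
Big-endian: lowest address holds the most-significant byte.
The bytes are already most-significant first: 0x56865AF7.
0x56865AF7 = 1451645687.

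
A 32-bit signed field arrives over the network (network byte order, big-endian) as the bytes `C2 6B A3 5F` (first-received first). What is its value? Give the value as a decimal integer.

-1033133217

Big-endian: lowest address holds the most-significant byte.
The bytes are already most-significant first: 0xC26BA35F.
Top bit is set, so as a signed 32-bit value this is 0xC26BA35F − 2^32 = -1033133217.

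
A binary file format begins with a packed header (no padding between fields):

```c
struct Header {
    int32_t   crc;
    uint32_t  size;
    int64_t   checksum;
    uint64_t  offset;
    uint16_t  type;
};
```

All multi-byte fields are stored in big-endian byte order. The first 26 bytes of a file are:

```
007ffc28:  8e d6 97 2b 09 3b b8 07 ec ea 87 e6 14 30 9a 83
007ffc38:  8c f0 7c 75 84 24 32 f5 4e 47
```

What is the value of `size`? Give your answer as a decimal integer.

154908679

`size` follows `crc` (4 bytes), so it starts at byte offset 4 and occupies 4 bytes.
Bytes at offsets 4..7: 09 3B B8 07.
Big-endian stores the most-significant byte at the lowest address.
The bytes are already most-significant first: 0x093BB807.
0x093BB807 = 154908679.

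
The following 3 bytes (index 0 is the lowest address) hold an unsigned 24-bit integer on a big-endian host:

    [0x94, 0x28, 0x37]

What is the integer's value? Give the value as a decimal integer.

In big-endian order the high byte comes first in memory.
The bytes are already most-significant first: 0x942837.
0x942837 = 9709623.

9709623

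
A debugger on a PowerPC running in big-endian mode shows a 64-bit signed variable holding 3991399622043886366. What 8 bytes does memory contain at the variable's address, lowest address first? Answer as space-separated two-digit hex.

3991399622043886366 in hexadecimal, padded to 64 bits, is 0x37644CCF148DE31E.
Split into bytes (most-significant first): 37 64 4C CF 14 8D E3 1E.
In big-endian order the high byte comes first in memory.
So the memory order matches the most-significant-first order: 37 64 4C CF 14 8D E3 1E.

37 64 4C CF 14 8D E3 1E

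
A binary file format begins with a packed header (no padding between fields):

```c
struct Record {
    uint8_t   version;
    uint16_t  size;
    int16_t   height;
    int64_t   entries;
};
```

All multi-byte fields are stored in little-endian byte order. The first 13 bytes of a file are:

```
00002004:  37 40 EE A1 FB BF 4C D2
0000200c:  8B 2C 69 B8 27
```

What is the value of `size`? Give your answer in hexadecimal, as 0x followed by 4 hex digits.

`size` follows `version` (1 byte), so it starts at byte offset 1 and occupies 2 bytes.
Bytes at offsets 1..2: 40 EE.
Little-endian: lowest address holds the least-significant byte.
Reassemble most-significant byte first: EE 40 → 0xEE40.

0xEE40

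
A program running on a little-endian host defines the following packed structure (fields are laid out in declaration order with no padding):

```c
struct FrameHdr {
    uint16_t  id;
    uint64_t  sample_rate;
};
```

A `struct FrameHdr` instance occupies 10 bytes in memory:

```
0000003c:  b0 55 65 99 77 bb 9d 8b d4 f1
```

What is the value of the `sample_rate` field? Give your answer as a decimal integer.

`sample_rate` follows `id` (2 bytes), so it starts at byte offset 2 and occupies 8 bytes.
Bytes at offsets 2..9: 65 99 77 BB 9D 8B D4 F1.
Little-endian: lowest address holds the least-significant byte.
Reassemble most-significant byte first: F1 D4 8B 9D BB 77 99 65 → 0xF1D48B9DBB779965.
0xF1D48B9DBB779965 = 17425706367774595429.

17425706367774595429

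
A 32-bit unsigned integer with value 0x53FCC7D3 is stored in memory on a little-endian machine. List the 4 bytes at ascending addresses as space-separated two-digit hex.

Split into bytes (most-significant first): 53 FC C7 D3.
Little-endian stores the least-significant byte at the lowest address.
So at ascending addresses the bytes are D3 C7 FC 53.

D3 C7 FC 53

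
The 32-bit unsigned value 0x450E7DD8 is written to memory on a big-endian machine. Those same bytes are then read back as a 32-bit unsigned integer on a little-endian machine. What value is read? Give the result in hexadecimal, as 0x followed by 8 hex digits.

0xD87D0E45

Stored big-endian, the bytes at ascending addresses are 45 0E 7D D8.
Read back as little-endian, the first byte is least significant, giving 0xD87D0E45.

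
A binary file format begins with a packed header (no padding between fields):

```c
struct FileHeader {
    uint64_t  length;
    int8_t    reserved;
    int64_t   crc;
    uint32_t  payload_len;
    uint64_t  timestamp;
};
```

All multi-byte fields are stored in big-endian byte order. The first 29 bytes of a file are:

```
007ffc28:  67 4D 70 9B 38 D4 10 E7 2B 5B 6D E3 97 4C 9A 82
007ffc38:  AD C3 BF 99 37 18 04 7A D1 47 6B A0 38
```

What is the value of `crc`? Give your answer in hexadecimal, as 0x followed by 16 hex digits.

`crc` follows `length` (8 B), `reserved` (1 B), so it starts at offset 8 + 1 = 9 and occupies 8 bytes.
Bytes at offsets 9..16: 5B 6D E3 97 4C 9A 82 AD.
Big-endian: lowest address holds the most-significant byte.
The bytes are already most-significant first: 0x5B6DE3974C9A82AD.

0x5B6DE3974C9A82AD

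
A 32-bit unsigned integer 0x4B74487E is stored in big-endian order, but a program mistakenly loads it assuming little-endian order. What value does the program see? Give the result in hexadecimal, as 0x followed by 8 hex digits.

0x7E48744B

Stored big-endian, the bytes at ascending addresses are 4B 74 48 7E.
Read back as little-endian, the first byte is least significant, giving 0x7E48744B.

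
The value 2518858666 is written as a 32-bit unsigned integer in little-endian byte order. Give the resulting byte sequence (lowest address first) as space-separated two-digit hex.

2518858666 in hexadecimal, padded to 32 bits, is 0x9622BBAA.
Split into bytes (most-significant first): 96 22 BB AA.
In little-endian order the low byte comes first in memory.
So at ascending addresses the bytes are AA BB 22 96.

AA BB 22 96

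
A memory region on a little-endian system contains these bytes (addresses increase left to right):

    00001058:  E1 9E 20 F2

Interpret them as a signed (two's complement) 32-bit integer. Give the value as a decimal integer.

Little-endian: lowest address holds the least-significant byte.
Reassemble most-significant byte first: F2 20 9E E1 → 0xF2209EE1.
Top bit is set, so as a signed 32-bit value this is 0xF2209EE1 − 2^32 = -232743199.

-232743199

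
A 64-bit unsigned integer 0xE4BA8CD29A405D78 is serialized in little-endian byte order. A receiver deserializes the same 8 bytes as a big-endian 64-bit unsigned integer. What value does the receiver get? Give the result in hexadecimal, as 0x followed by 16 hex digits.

Stored little-endian, the bytes at ascending addresses are 78 5D 40 9A D2 8C BA E4.
Read back as big-endian, the last byte is least significant, giving 0x785D409AD28CBAE4.

0x785D409AD28CBAE4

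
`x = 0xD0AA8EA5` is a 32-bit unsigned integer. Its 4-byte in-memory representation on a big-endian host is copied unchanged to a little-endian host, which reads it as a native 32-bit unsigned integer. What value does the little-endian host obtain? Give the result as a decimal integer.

Stored big-endian, the bytes at ascending addresses are D0 AA 8E A5.
Read back as little-endian, the first byte is least significant, giving 0xA58EAAD0.
0xA58EAAD0 = 2777590480.

2777590480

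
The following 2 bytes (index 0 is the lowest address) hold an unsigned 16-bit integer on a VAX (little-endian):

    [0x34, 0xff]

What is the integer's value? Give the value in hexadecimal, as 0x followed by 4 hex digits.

Little-endian stores the least-significant byte at the lowest address.
Reassemble most-significant byte first: FF 34 → 0xFF34.

0xFF34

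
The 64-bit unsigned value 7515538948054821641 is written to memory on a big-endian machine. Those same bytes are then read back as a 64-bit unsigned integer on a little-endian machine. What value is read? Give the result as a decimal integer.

696768966094113896

7515538948054821641 in 64-bit hexadecimal is 0x684C8EDAAE6BAB09.
Stored big-endian, the bytes at ascending addresses are 68 4C 8E DA AE 6B AB 09.
Read back as little-endian, the first byte is least significant, giving 0x09AB6BAEDA8E4C68.
0x09AB6BAEDA8E4C68 = 696768966094113896.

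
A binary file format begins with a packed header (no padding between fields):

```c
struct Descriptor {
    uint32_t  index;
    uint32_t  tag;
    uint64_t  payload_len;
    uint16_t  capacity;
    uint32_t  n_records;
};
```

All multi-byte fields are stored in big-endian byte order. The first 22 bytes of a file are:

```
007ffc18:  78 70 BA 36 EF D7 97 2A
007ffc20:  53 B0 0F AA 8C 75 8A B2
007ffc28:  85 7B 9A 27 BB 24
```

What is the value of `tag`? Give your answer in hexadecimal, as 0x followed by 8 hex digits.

0xEFD7972A

`tag` follows `index` (4 bytes), so it starts at byte offset 4 and occupies 4 bytes.
Bytes at offsets 4..7: EF D7 97 2A.
In big-endian order the high byte comes first in memory.
The bytes are already most-significant first: 0xEFD7972A.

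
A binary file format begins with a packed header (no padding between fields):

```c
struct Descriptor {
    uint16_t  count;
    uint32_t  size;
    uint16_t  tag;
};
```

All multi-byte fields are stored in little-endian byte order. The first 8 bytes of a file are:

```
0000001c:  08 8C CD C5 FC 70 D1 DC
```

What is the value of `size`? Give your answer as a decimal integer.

`size` follows `count` (2 bytes), so it starts at byte offset 2 and occupies 4 bytes.
Bytes at offsets 2..5: CD C5 FC 70.
Little-endian: lowest address holds the least-significant byte.
Reassemble most-significant byte first: 70 FC C5 CD → 0x70FCC5CD.
0x70FCC5CD = 1895613901.

1895613901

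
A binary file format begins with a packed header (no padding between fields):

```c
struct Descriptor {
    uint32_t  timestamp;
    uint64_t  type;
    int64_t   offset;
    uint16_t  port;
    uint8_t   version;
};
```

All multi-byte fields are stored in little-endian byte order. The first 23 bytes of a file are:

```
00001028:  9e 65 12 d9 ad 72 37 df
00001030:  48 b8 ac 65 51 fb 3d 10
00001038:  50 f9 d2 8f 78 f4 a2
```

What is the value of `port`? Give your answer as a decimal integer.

`port` follows `timestamp` (4 B), `type` (8 B), `offset` (8 B), so it starts at offset 4 + 8 + 8 = 20 and occupies 2 bytes.
Bytes at offsets 20..21: 78 F4.
In little-endian order the low byte comes first in memory.
Reassemble most-significant byte first: F4 78 → 0xF478.
0xF478 = 62584.

62584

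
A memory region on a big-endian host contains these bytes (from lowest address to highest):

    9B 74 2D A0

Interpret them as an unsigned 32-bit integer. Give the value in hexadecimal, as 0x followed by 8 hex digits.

In big-endian order the high byte comes first in memory.
The bytes are already most-significant first: 0x9B742DA0.

0x9B742DA0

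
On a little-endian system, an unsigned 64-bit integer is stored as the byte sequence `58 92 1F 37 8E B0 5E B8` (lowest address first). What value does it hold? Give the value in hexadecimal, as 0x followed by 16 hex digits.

0xB85EB08E371F9258

Little-endian: lowest address holds the least-significant byte.
Reassemble most-significant byte first: B8 5E B0 8E 37 1F 92 58 → 0xB85EB08E371F9258.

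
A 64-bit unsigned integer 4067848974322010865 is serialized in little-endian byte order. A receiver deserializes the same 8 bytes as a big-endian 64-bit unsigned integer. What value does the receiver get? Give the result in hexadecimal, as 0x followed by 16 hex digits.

0xF18A66FA16E77338

4067848974322010865 in 64-bit hexadecimal is 0x3873E716FA668AF1.
Stored little-endian, the bytes at ascending addresses are F1 8A 66 FA 16 E7 73 38.
Read back as big-endian, the last byte is least significant, giving 0xF18A66FA16E77338.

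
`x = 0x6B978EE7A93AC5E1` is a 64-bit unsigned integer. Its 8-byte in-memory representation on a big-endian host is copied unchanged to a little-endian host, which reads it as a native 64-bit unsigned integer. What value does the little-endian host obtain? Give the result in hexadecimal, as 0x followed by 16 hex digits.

0xE1C53AA9E78E976B

Stored big-endian, the bytes at ascending addresses are 6B 97 8E E7 A9 3A C5 E1.
Read back as little-endian, the first byte is least significant, giving 0xE1C53AA9E78E976B.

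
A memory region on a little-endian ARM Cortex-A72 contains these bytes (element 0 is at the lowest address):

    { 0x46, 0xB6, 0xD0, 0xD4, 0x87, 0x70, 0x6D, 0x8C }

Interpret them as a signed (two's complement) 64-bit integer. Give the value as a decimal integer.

-8327876407244835258

Little-endian: lowest address holds the least-significant byte.
Reassemble most-significant byte first: 8C 6D 70 87 D4 D0 B6 46 → 0x8C6D7087D4D0B646.
Top bit is set, so as a signed 64-bit value this is 0x8C6D7087D4D0B646 − 2^64 = -8327876407244835258.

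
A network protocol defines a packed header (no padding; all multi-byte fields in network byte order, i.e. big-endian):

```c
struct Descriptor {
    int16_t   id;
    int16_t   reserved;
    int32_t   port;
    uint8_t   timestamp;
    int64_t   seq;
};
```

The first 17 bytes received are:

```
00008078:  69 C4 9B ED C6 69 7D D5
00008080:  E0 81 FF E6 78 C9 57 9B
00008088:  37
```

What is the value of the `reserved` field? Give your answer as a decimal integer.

-25619

`reserved` follows `id` (2 bytes), so it starts at byte offset 2 and occupies 2 bytes.
Bytes at offsets 2..3: 9B ED.
Big-endian stores the most-significant byte at the lowest address.
The bytes are already most-significant first: 0x9BED.
Top bit is set, so as a signed 16-bit value this is 0x9BED − 2^16 = -25619.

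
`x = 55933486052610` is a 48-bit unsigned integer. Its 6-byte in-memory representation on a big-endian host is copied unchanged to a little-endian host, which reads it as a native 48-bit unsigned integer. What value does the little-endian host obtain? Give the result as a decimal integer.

2429089734450

55933486052610 in 48-bit hexadecimal is 0x32DF07913502.
Stored big-endian, the bytes at ascending addresses are 32 DF 07 91 35 02.
Read back as little-endian, the first byte is least significant, giving 0x02359107DF32.
0x02359107DF32 = 2429089734450.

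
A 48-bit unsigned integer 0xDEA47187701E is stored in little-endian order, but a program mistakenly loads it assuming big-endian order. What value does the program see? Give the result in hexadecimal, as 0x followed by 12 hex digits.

Stored little-endian, the bytes at ascending addresses are 1E 70 87 71 A4 DE.
Read back as big-endian, the last byte is least significant, giving 0x1E708771A4DE.

0x1E708771A4DE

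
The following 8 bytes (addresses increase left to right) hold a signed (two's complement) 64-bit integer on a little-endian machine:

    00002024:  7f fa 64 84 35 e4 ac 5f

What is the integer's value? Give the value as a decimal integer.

In little-endian order the low byte comes first in memory.
Reassemble most-significant byte first: 5F AC E4 35 84 64 FA 7F → 0x5FACE4358464FA7F.
0x5FACE4358464FA7F = 6894136048102996607.

6894136048102996607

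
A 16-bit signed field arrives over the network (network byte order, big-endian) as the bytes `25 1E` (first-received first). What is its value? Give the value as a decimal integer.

Big-endian stores the most-significant byte at the lowest address.
The bytes are already most-significant first: 0x251E.
0x251E = 9502.

9502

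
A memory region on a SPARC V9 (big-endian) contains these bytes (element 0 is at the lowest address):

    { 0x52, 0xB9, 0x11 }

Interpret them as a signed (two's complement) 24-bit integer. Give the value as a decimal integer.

5421329

Big-endian stores the most-significant byte at the lowest address.
The bytes are already most-significant first: 0x52B911.
0x52B911 = 5421329.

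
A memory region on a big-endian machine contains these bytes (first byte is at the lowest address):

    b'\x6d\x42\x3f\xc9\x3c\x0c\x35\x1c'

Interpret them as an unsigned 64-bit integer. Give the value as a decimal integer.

In big-endian order the high byte comes first in memory.
The bytes are already most-significant first: 0x6D423FC93C0C351C.
0x6D423FC93C0C351C = 7872925232125457692.

7872925232125457692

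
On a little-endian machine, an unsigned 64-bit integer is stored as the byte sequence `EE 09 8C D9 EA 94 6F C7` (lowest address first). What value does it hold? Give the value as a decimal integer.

14370868672355633646

In little-endian order the low byte comes first in memory.
Reassemble most-significant byte first: C7 6F 94 EA D9 8C 09 EE → 0xC76F94EAD98C09EE.
0xC76F94EAD98C09EE = 14370868672355633646.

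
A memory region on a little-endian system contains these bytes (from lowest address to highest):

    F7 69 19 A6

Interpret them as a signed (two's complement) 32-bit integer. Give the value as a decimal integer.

Little-endian: lowest address holds the least-significant byte.
Reassemble most-significant byte first: A6 19 69 F7 → 0xA61969F7.
Top bit is set, so as a signed 32-bit value this is 0xA61969F7 − 2^32 = -1508283913.

-1508283913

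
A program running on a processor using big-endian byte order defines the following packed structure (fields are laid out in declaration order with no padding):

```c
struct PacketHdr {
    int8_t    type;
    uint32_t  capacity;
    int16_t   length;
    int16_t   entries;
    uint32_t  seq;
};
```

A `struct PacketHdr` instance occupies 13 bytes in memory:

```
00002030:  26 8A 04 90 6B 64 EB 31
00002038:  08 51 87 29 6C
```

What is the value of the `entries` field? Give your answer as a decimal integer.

`entries` follows `type` (1 B), `capacity` (4 B), `length` (2 B), so it starts at offset 1 + 4 + 2 = 7 and occupies 2 bytes.
Bytes at offsets 7..8: 31 08.
In big-endian order the high byte comes first in memory.
The bytes are already most-significant first: 0x3108.
0x3108 = 12552.

12552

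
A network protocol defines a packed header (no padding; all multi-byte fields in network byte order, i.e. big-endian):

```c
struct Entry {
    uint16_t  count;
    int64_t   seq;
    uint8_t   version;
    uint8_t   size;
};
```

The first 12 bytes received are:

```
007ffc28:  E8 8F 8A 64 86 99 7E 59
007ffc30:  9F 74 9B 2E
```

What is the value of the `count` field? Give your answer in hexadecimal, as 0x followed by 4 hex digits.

`count` is the first field, at byte offset 0, occupying 2 bytes.
Bytes at offsets 0..1: E8 8F.
In big-endian order the high byte comes first in memory.
The bytes are already most-significant first: 0xE88F.

0xE88F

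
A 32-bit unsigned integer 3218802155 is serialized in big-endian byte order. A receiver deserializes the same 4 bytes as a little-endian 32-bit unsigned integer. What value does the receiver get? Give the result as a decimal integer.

3218802155 in 32-bit hexadecimal is 0xBFDB05EB.
Stored big-endian, the bytes at ascending addresses are BF DB 05 EB.
Read back as little-endian, the first byte is least significant, giving 0xEB05DBBF.
0xEB05DBBF = 3943029695.

3943029695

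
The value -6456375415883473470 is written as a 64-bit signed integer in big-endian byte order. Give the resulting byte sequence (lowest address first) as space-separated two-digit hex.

A6 66 58 C4 3F B3 5D C2

Two's complement of -6456375415883473470 in 64 bits: 6456375415883473470 = 0x5999A73BC04CA23E; invert → 0xA66658C43FB35DC1; add 1 → 0xA66658C43FB35DC2.
Split into bytes (most-significant first): A6 66 58 C4 3F B3 5D C2.
Big-endian: lowest address holds the most-significant byte.
So the memory order matches the most-significant-first order: A6 66 58 C4 3F B3 5D C2.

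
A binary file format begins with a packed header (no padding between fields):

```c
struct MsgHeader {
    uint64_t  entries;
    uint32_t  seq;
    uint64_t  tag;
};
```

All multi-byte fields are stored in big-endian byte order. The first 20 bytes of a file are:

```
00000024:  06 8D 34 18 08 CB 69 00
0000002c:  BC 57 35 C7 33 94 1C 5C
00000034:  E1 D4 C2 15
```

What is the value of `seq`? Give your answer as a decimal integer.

3159832007

`seq` follows `entries` (8 bytes), so it starts at byte offset 8 and occupies 4 bytes.
Bytes at offsets 8..11: BC 57 35 C7.
In big-endian order the high byte comes first in memory.
The bytes are already most-significant first: 0xBC5735C7.
0xBC5735C7 = 3159832007.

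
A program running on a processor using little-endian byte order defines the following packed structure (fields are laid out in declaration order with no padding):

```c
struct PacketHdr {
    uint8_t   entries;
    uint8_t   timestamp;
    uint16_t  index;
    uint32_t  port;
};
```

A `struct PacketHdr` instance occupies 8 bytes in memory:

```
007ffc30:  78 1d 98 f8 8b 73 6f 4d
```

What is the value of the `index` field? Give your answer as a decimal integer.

`index` follows `entries` (1 B), `timestamp` (1 B), so it starts at offset 1 + 1 = 2 and occupies 2 bytes.
Bytes at offsets 2..3: 98 F8.
In little-endian order the low byte comes first in memory.
Reassemble most-significant byte first: F8 98 → 0xF898.
0xF898 = 63640.

63640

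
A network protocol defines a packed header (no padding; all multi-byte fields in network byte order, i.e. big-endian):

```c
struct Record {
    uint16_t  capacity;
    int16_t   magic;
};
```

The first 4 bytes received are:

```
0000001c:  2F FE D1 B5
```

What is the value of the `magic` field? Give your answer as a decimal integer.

`magic` follows `capacity` (2 bytes), so it starts at byte offset 2 and occupies 2 bytes.
Bytes at offsets 2..3: D1 B5.
Big-endian: lowest address holds the most-significant byte.
The bytes are already most-significant first: 0xD1B5.
Top bit is set, so as a signed 16-bit value this is 0xD1B5 − 2^16 = -11851.

-11851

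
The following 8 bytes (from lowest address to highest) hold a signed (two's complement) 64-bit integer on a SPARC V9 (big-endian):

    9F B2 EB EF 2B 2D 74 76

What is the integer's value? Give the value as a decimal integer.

-6939224663370402698

Big-endian stores the most-significant byte at the lowest address.
The bytes are already most-significant first: 0x9FB2EBEF2B2D7476.
Top bit is set, so as a signed 64-bit value this is 0x9FB2EBEF2B2D7476 − 2^64 = -6939224663370402698.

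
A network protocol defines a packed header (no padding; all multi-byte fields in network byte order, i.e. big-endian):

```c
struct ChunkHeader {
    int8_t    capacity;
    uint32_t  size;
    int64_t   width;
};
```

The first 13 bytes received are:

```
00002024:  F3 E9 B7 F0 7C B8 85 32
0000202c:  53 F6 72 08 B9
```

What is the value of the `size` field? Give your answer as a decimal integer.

`size` follows `capacity` (1 byte), so it starts at byte offset 1 and occupies 4 bytes.
Bytes at offsets 1..4: E9 B7 F0 7C.
In big-endian order the high byte comes first in memory.
The bytes are already most-significant first: 0xE9B7F07C.
0xE9B7F07C = 3921145980.

3921145980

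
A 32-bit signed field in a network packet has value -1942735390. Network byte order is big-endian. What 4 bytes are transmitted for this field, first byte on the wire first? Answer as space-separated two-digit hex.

8C 34 35 E2

Two's complement of -1942735390 in 32 bits: 1942735390 = 0x73CBCA1E; invert → 0x8C3435E1; add 1 → 0x8C3435E2.
Split into bytes (most-significant first): 8C 34 35 E2.
Big-endian stores the most-significant byte at the lowest address.
So the memory order matches the most-significant-first order: 8C 34 35 E2.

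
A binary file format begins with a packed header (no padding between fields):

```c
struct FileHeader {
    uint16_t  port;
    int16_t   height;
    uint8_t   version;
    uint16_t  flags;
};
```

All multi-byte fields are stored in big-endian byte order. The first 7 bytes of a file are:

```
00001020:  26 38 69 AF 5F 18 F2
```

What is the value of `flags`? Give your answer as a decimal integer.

`flags` follows `port` (2 B), `height` (2 B), `version` (1 B), so it starts at offset 2 + 2 + 1 = 5 and occupies 2 bytes.
Bytes at offsets 5..6: 18 F2.
Big-endian: lowest address holds the most-significant byte.
The bytes are already most-significant first: 0x18F2.
0x18F2 = 6386.

6386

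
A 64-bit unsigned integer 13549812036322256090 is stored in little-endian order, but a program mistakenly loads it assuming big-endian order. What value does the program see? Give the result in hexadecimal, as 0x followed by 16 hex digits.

0xDAE44CCE419A0ABC

13549812036322256090 in 64-bit hexadecimal is 0xBC0A9A41CE4CE4DA.
Stored little-endian, the bytes at ascending addresses are DA E4 4C CE 41 9A 0A BC.
Read back as big-endian, the last byte is least significant, giving 0xDAE44CCE419A0ABC.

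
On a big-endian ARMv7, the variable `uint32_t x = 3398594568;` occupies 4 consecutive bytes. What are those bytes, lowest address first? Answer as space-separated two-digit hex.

CA 92 70 08

3398594568 in hexadecimal, padded to 32 bits, is 0xCA927008.
Split into bytes (most-significant first): CA 92 70 08.
Big-endian stores the most-significant byte at the lowest address.
So the memory order matches the most-significant-first order: CA 92 70 08.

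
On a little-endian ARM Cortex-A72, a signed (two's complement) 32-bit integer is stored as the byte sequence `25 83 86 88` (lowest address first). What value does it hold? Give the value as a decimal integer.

-2004450523

Little-endian: lowest address holds the least-significant byte.
Reassemble most-significant byte first: 88 86 83 25 → 0x88868325.
Top bit is set, so as a signed 32-bit value this is 0x88868325 − 2^32 = -2004450523.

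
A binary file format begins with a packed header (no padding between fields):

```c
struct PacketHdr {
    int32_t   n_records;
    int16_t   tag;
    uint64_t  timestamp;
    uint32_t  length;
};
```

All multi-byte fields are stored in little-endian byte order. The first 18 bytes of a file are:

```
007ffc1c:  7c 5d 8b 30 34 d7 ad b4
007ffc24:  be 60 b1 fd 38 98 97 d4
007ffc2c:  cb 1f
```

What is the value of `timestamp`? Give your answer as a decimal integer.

`timestamp` follows `n_records` (4 B), `tag` (2 B), so it starts at offset 4 + 2 = 6 and occupies 8 bytes.
Bytes at offsets 6..13: AD B4 BE 60 B1 FD 38 98.
In little-endian order the low byte comes first in memory.
Reassemble most-significant byte first: 98 38 FD B1 60 BE B4 AD → 0x9838FDB160BEB4AD.
0x9838FDB160BEB4AD = 10968795830734992557.

10968795830734992557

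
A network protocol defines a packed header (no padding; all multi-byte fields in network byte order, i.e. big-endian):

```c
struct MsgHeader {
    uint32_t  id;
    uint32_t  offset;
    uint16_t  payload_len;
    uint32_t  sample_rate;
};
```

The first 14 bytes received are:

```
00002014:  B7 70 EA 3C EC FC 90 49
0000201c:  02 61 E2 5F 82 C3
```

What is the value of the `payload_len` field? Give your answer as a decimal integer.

609

`payload_len` follows `id` (4 B), `offset` (4 B), so it starts at offset 4 + 4 = 8 and occupies 2 bytes.
Bytes at offsets 8..9: 02 61.
In big-endian order the high byte comes first in memory.
The bytes are already most-significant first: 0x0261.
0x0261 = 609.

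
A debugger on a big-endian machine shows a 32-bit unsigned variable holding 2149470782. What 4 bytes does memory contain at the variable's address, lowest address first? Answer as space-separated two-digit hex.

2149470782 in hexadecimal, padded to 32 bits, is 0x801E523E.
Split into bytes (most-significant first): 80 1E 52 3E.
Big-endian: lowest address holds the most-significant byte.
So the memory order matches the most-significant-first order: 80 1E 52 3E.

80 1E 52 3E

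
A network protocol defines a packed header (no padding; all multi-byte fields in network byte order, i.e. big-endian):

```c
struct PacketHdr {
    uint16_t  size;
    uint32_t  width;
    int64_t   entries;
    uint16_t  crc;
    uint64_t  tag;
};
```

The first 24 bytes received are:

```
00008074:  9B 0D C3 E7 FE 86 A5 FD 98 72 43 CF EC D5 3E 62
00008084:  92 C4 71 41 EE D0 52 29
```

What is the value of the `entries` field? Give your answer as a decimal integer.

`entries` follows `size` (2 B), `width` (4 B), so it starts at offset 2 + 4 = 6 and occupies 8 bytes.
Bytes at offsets 6..13: A5 FD 98 72 43 CF EC D5.
Big-endian stores the most-significant byte at the lowest address.
The bytes are already most-significant first: 0xA5FD987243CFECD5.
Top bit is set, so as a signed 64-bit value this is 0xA5FD987243CFECD5 − 2^64 = -6485860271812252459.

-6485860271812252459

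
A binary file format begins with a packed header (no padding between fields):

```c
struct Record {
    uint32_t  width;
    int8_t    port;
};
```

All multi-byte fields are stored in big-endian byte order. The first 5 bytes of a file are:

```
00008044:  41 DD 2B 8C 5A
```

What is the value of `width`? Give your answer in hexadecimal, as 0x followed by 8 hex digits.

0x41DD2B8C

`width` is the first field, at byte offset 0, occupying 4 bytes.
Bytes at offsets 0..3: 41 DD 2B 8C.
Big-endian stores the most-significant byte at the lowest address.
The bytes are already most-significant first: 0x41DD2B8C.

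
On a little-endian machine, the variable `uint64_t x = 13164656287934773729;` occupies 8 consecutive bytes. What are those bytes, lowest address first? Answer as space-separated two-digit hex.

13164656287934773729 in hexadecimal, padded to 64 bits, is 0xB6B241250076F9E1.
Split into bytes (most-significant first): B6 B2 41 25 00 76 F9 E1.
In little-endian order the low byte comes first in memory.
So at ascending addresses the bytes are E1 F9 76 00 25 41 B2 B6.

E1 F9 76 00 25 41 B2 B6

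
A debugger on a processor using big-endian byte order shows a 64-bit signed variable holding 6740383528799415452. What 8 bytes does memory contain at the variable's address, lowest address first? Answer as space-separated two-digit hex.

5D 8A A7 1B 7B FB AC 9C

6740383528799415452 in hexadecimal, padded to 64 bits, is 0x5D8AA71B7BFBAC9C.
Split into bytes (most-significant first): 5D 8A A7 1B 7B FB AC 9C.
Big-endian stores the most-significant byte at the lowest address.
So the memory order matches the most-significant-first order: 5D 8A A7 1B 7B FB AC 9C.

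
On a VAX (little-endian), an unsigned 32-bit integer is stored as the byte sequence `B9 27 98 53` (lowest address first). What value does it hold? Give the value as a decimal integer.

Little-endian stores the least-significant byte at the lowest address.
Reassemble most-significant byte first: 53 98 27 B9 → 0x539827B9.
0x539827B9 = 1402480569.

1402480569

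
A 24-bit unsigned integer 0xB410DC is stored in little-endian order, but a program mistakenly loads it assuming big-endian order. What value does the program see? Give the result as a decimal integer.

Stored little-endian, the bytes at ascending addresses are DC 10 B4.
Read back as big-endian, the last byte is least significant, giving 0xDC10B4.
0xDC10B4 = 14422196.

14422196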